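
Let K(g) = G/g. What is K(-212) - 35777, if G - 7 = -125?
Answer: -3792303/106 ≈ -35776.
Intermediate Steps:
G = -118 (G = 7 - 125 = -118)
K(g) = -118/g
K(-212) - 35777 = -118/(-212) - 35777 = -118*(-1/212) - 35777 = 59/106 - 35777 = -3792303/106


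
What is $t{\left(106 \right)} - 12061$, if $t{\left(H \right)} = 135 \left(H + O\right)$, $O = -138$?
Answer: $-16381$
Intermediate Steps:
$t{\left(H \right)} = -18630 + 135 H$ ($t{\left(H \right)} = 135 \left(H - 138\right) = 135 \left(-138 + H\right) = -18630 + 135 H$)
$t{\left(106 \right)} - 12061 = \left(-18630 + 135 \cdot 106\right) - 12061 = \left(-18630 + 14310\right) - 12061 = -4320 - 12061 = -16381$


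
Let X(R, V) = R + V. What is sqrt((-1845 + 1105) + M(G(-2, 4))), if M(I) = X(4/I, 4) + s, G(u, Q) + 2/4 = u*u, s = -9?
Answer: I*sqrt(36449)/7 ≈ 27.274*I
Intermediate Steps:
G(u, Q) = -1/2 + u**2 (G(u, Q) = -1/2 + u*u = -1/2 + u**2)
M(I) = -5 + 4/I (M(I) = (4/I + 4) - 9 = (4 + 4/I) - 9 = -5 + 4/I)
sqrt((-1845 + 1105) + M(G(-2, 4))) = sqrt((-1845 + 1105) + (-5 + 4/(-1/2 + (-2)**2))) = sqrt(-740 + (-5 + 4/(-1/2 + 4))) = sqrt(-740 + (-5 + 4/(7/2))) = sqrt(-740 + (-5 + 4*(2/7))) = sqrt(-740 + (-5 + 8/7)) = sqrt(-740 - 27/7) = sqrt(-5207/7) = I*sqrt(36449)/7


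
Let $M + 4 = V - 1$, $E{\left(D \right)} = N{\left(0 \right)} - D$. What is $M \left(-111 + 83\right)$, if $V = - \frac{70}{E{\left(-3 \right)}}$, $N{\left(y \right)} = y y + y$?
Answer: $\frac{2380}{3} \approx 793.33$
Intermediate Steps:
$N{\left(y \right)} = y + y^{2}$ ($N{\left(y \right)} = y^{2} + y = y + y^{2}$)
$E{\left(D \right)} = - D$ ($E{\left(D \right)} = 0 \left(1 + 0\right) - D = 0 \cdot 1 - D = 0 - D = - D$)
$V = - \frac{70}{3}$ ($V = - \frac{70}{\left(-1\right) \left(-3\right)} = - \frac{70}{3} \approx -23.333$)
$M = - \frac{85}{3}$ ($M = -4 - \frac{73}{3} = - \frac{85}{3} \approx -28.333$)
$M \left(-111 + 83\right) = - \frac{85 \left(-111 + 83\right)}{3} = \left(- \frac{85}{3}\right) \left(-28\right) = \frac{2380}{3}$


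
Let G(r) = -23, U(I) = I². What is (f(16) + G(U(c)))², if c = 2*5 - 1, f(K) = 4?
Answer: 361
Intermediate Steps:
c = 9 (c = 10 - 1 = 9)
(f(16) + G(U(c)))² = (4 - 23)² = (-19)² = 361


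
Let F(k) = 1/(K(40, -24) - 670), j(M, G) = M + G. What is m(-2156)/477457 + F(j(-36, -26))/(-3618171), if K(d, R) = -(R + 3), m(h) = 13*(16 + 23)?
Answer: 1190534317810/1121161175174403 ≈ 0.0010619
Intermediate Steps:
j(M, G) = G + M
m(h) = 507 (m(h) = 13*39 = 507)
K(d, R) = -3 - R (K(d, R) = -(3 + R) = -3 - R)
F(k) = -1/649 (F(k) = 1/((-3 - 1*(-24)) - 670) = 1/((-3 + 24) - 670) = 1/(21 - 670) = 1/(-649) = -1/649)
m(-2156)/477457 + F(j(-36, -26))/(-3618171) = 507/477457 - 1/649/(-3618171) = 507*(1/477457) - 1/649*(-1/3618171) = 507/477457 + 1/2348192979 = 1190534317810/1121161175174403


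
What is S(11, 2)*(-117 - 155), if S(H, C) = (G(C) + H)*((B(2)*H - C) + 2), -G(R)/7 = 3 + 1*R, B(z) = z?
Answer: 143616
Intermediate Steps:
G(R) = -21 - 7*R (G(R) = -7*(3 + 1*R) = -7*(3 + R) = -21 - 7*R)
S(H, C) = (-21 + H - 7*C)*(2 - C + 2*H) (S(H, C) = ((-21 - 7*C) + H)*((2*H - C) + 2) = (-21 + H - 7*C)*((-C + 2*H) + 2) = (-21 + H - 7*C)*(2 - C + 2*H))
S(11, 2)*(-117 - 155) = (-42 - 40*11 + 2*11² + 7*2 + 7*2² - 15*2*11)*(-117 - 155) = (-42 - 440 + 2*121 + 14 + 7*4 - 330)*(-272) = (-42 - 440 + 242 + 14 + 28 - 330)*(-272) = -528*(-272) = 143616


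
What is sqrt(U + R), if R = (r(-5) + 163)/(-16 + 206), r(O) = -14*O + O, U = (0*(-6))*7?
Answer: sqrt(30)/5 ≈ 1.0954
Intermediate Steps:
U = 0 (U = 0*7 = 0)
r(O) = -13*O
R = 6/5 (R = (-13*(-5) + 163)/(-16 + 206) = (65 + 163)/190 = 228*(1/190) = 6/5 ≈ 1.2000)
sqrt(U + R) = sqrt(0 + 6/5) = sqrt(6/5) = sqrt(30)/5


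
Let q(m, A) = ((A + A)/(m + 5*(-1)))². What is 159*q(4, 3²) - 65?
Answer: 51451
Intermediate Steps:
q(m, A) = 4*A²/(-5 + m)² (q(m, A) = ((2*A)/(m - 5))² = ((2*A)/(-5 + m))² = (2*A/(-5 + m))² = 4*A²/(-5 + m)²)
159*q(4, 3²) - 65 = 159*(4*(3²)²/(-5 + 4)²) - 65 = 159*(4*9²/(-1)²) - 65 = 159*(4*81*1) - 65 = 159*324 - 65 = 51516 - 65 = 51451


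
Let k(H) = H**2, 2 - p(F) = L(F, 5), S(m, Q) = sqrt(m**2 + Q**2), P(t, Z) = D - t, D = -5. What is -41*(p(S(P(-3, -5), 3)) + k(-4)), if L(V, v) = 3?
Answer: -615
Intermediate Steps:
P(t, Z) = -5 - t
S(m, Q) = sqrt(Q**2 + m**2)
p(F) = -1 (p(F) = 2 - 1*3 = 2 - 3 = -1)
-41*(p(S(P(-3, -5), 3)) + k(-4)) = -41*(-1 + (-4)**2) = -41*(-1 + 16) = -41*15 = -615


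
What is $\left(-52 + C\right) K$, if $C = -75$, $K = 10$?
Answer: $-1270$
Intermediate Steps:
$\left(-52 + C\right) K = \left(-52 - 75\right) 10 = \left(-127\right) 10 = -1270$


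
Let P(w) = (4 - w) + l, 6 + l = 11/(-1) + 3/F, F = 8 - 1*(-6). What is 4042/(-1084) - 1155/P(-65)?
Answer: -10241491/396202 ≈ -25.849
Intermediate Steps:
F = 14 (F = 8 + 6 = 14)
l = -235/14 (l = -6 + (11/(-1) + 3/14) = -6 + (11*(-1) + 3*(1/14)) = -6 + (-11 + 3/14) = -6 - 151/14 = -235/14 ≈ -16.786)
P(w) = -179/14 - w (P(w) = (4 - w) - 235/14 = -179/14 - w)
4042/(-1084) - 1155/P(-65) = 4042/(-1084) - 1155/(-179/14 - 1*(-65)) = 4042*(-1/1084) - 1155/(-179/14 + 65) = -2021/542 - 1155/731/14 = -2021/542 - 1155*14/731 = -2021/542 - 16170/731 = -10241491/396202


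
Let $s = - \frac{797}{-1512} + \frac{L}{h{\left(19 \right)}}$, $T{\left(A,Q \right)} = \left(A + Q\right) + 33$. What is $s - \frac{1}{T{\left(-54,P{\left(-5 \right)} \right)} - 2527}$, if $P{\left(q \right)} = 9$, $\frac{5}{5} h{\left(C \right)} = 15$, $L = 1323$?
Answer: $\frac{1703110363}{19194840} \approx 88.728$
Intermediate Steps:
$h{\left(C \right)} = 15$
$T{\left(A,Q \right)} = 33 + A + Q$
$s = \frac{670777}{7560}$ ($s = - \frac{797}{-1512} + \frac{1323}{15} = \left(-797\right) \left(- \frac{1}{1512}\right) + 1323 \cdot \frac{1}{15} = \frac{797}{1512} + \frac{441}{5} = \frac{670777}{7560} \approx 88.727$)
$s - \frac{1}{T{\left(-54,P{\left(-5 \right)} \right)} - 2527} = \frac{670777}{7560} - \frac{1}{\left(33 - 54 + 9\right) - 2527} = \frac{670777}{7560} - \frac{1}{-12 - 2527} = \frac{670777}{7560} - \frac{1}{-2539} = \frac{670777}{7560} - - \frac{1}{2539} = \frac{670777}{7560} + \frac{1}{2539} = \frac{1703110363}{19194840}$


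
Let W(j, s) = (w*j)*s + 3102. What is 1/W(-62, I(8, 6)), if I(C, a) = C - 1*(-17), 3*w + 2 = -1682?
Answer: 3/2619506 ≈ 1.1453e-6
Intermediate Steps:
w = -1684/3 (w = -2/3 + (1/3)*(-1682) = -2/3 - 1682/3 = -1684/3 ≈ -561.33)
I(C, a) = 17 + C (I(C, a) = C + 17 = 17 + C)
W(j, s) = 3102 - 1684*j*s/3 (W(j, s) = (-1684*j/3)*s + 3102 = -1684*j*s/3 + 3102 = 3102 - 1684*j*s/3)
1/W(-62, I(8, 6)) = 1/(3102 - 1684/3*(-62)*(17 + 8)) = 1/(3102 - 1684/3*(-62)*25) = 1/(3102 + 2610200/3) = 1/(2619506/3) = 3/2619506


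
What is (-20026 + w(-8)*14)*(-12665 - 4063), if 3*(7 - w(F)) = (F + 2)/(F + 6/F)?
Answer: 1667045568/5 ≈ 3.3341e+8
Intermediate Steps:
w(F) = 7 - (2 + F)/(3*(F + 6/F)) (w(F) = 7 - (F + 2)/(3*(F + 6/F)) = 7 - (2 + F)/(3*(F + 6/F)))
(-20026 + w(-8)*14)*(-12665 - 4063) = (-20026 + (2*(63 - 1*(-8) + 10*(-8)²)/(3*(6 + (-8)²)))*14)*(-12665 - 4063) = (-20026 + (2*(63 + 8 + 10*64)/(3*(6 + 64)))*14)*(-16728) = (-20026 + ((⅔)*(63 + 8 + 640)/70)*14)*(-16728) = (-20026 + ((⅔)*(1/70)*711)*14)*(-16728) = (-20026 + (237/35)*14)*(-16728) = (-20026 + 474/5)*(-16728) = -99656/5*(-16728) = 1667045568/5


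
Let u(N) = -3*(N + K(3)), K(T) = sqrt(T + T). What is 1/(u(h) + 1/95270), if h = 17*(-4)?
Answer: 1851580166870/377232249339961 + 27229118700*sqrt(6)/377232249339961 ≈ 0.0050851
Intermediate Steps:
h = -68
K(T) = sqrt(2)*sqrt(T) (K(T) = sqrt(2*T) = sqrt(2)*sqrt(T))
u(N) = -3*N - 3*sqrt(6) (u(N) = -3*(N + sqrt(2)*sqrt(3)) = -3*(N + sqrt(6)) = -3*N - 3*sqrt(6))
1/(u(h) + 1/95270) = 1/((-3*(-68) - 3*sqrt(6)) + 1/95270) = 1/((204 - 3*sqrt(6)) + 1/95270) = 1/(19435081/95270 - 3*sqrt(6))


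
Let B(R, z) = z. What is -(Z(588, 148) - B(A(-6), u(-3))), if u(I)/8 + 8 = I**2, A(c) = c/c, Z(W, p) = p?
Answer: -140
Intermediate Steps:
A(c) = 1
u(I) = -64 + 8*I**2
-(Z(588, 148) - B(A(-6), u(-3))) = -(148 - (-64 + 8*(-3)**2)) = -(148 - (-64 + 8*9)) = -(148 - (-64 + 72)) = -(148 - 1*8) = -(148 - 8) = -1*140 = -140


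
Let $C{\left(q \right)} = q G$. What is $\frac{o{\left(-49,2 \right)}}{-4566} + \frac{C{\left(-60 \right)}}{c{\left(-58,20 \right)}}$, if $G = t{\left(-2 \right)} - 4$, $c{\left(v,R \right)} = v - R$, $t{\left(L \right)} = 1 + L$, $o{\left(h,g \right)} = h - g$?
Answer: $- \frac{75879}{19786} \approx -3.835$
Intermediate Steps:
$G = -5$ ($G = \left(1 - 2\right) - 4 = -1 - 4 = -5$)
$C{\left(q \right)} = - 5 q$ ($C{\left(q \right)} = q \left(-5\right) = - 5 q$)
$\frac{o{\left(-49,2 \right)}}{-4566} + \frac{C{\left(-60 \right)}}{c{\left(-58,20 \right)}} = \frac{-49 - 2}{-4566} + \frac{\left(-5\right) \left(-60\right)}{-58 - 20} = \left(-49 - 2\right) \left(- \frac{1}{4566}\right) + \frac{300}{-58 - 20} = \left(-51\right) \left(- \frac{1}{4566}\right) + \frac{300}{-78} = \frac{17}{1522} + 300 \left(- \frac{1}{78}\right) = \frac{17}{1522} - \frac{50}{13} = - \frac{75879}{19786}$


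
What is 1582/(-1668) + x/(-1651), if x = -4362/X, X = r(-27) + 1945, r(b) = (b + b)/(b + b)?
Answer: -9128501/9638538 ≈ -0.94708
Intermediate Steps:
r(b) = 1 (r(b) = (2*b)/((2*b)) = (2*b)*(1/(2*b)) = 1)
X = 1946 (X = 1 + 1945 = 1946)
x = -2181/973 (x = -4362/1946 = -4362*1/1946 = -2181/973 ≈ -2.2415)
1582/(-1668) + x/(-1651) = 1582/(-1668) - 2181/973/(-1651) = 1582*(-1/1668) - 2181/973*(-1/1651) = -791/834 + 2181/1606423 = -9128501/9638538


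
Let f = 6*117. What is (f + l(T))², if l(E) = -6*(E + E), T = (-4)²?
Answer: 260100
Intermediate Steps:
T = 16
l(E) = -12*E
f = 702
(f + l(T))² = (702 - 12*16)² = (702 - 192)² = 510² = 260100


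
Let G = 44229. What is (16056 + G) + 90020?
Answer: 150305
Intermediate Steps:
(16056 + G) + 90020 = (16056 + 44229) + 90020 = 60285 + 90020 = 150305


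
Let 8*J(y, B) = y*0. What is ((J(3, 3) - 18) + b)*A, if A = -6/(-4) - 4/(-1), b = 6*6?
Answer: 99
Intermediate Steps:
J(y, B) = 0 (J(y, B) = (y*0)/8 = (⅛)*0 = 0)
b = 36
A = 11/2 (A = -6*(-¼) - 4*(-1) = 3/2 + 4 = 11/2 ≈ 5.5000)
((J(3, 3) - 18) + b)*A = ((0 - 18) + 36)*(11/2) = (-18 + 36)*(11/2) = 18*(11/2) = 99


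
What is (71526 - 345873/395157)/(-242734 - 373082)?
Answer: -9421217903/81114667704 ≈ -0.11615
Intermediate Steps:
(71526 - 345873/395157)/(-242734 - 373082) = (71526 - 345873*1/395157)/(-615816) = (71526 - 115291/131719)*(-1/615816) = (9421217903/131719)*(-1/615816) = -9421217903/81114667704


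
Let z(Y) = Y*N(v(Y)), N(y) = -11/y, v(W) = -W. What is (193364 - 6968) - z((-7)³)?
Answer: 186385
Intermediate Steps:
z(Y) = 11 (z(Y) = Y*(-11*(-1/Y)) = Y*(-(-11)/Y) = Y*(11/Y) = 11)
(193364 - 6968) - z((-7)³) = (193364 - 6968) - 1*11 = 186396 - 11 = 186385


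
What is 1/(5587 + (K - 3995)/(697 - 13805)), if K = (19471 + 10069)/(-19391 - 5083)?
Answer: 160402596/896218205437 ≈ 0.00017898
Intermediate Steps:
K = -14770/12237 (K = 29540/(-24474) = 29540*(-1/24474) = -14770/12237 ≈ -1.2070)
1/(5587 + (K - 3995)/(697 - 13805)) = 1/(5587 + (-14770/12237 - 3995)/(697 - 13805)) = 1/(5587 - 48901585/12237/(-13108)) = 1/(5587 - 48901585/12237*(-1/13108)) = 1/(5587 + 48901585/160402596) = 1/(896218205437/160402596) = 160402596/896218205437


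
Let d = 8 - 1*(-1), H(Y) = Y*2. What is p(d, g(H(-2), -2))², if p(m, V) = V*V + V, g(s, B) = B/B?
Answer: 4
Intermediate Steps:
H(Y) = 2*Y
g(s, B) = 1
d = 9 (d = 8 + 1 = 9)
p(m, V) = V + V² (p(m, V) = V² + V = V + V²)
p(d, g(H(-2), -2))² = (1*(1 + 1))² = (1*2)² = 2² = 4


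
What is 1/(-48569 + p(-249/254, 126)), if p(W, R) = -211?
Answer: -1/48780 ≈ -2.0500e-5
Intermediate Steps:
1/(-48569 + p(-249/254, 126)) = 1/(-48569 - 211) = 1/(-48780) = -1/48780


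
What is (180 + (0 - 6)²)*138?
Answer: 29808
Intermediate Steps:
(180 + (0 - 6)²)*138 = (180 + (-6)²)*138 = (180 + 36)*138 = 216*138 = 29808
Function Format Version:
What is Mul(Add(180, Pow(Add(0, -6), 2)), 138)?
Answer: 29808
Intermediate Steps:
Mul(Add(180, Pow(Add(0, -6), 2)), 138) = Mul(Add(180, Pow(-6, 2)), 138) = Mul(Add(180, 36), 138) = Mul(216, 138) = 29808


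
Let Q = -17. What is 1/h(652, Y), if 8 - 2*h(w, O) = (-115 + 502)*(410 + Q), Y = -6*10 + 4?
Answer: -2/152083 ≈ -1.3151e-5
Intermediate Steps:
Y = -56 (Y = -60 + 4 = -56)
h(w, O) = -152083/2 (h(w, O) = 4 - (-115 + 502)*(410 - 17)/2 = 4 - 387*393/2 = 4 - ½*152091 = 4 - 152091/2 = -152083/2)
1/h(652, Y) = 1/(-152083/2) = -2/152083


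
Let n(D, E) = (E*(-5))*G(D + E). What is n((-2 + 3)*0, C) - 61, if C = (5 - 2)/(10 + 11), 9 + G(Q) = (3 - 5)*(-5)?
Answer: -432/7 ≈ -61.714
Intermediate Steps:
G(Q) = 1 (G(Q) = -9 + (3 - 5)*(-5) = -9 - 2*(-5) = -9 + 10 = 1)
C = ⅐ (C = 3/21 = 3*(1/21) = ⅐ ≈ 0.14286)
n(D, E) = -5*E (n(D, E) = (E*(-5))*1 = -5*E*1 = -5*E)
n((-2 + 3)*0, C) - 61 = -5*⅐ - 61 = -5/7 - 61 = -432/7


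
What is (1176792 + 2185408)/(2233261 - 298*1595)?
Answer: 3362200/1757951 ≈ 1.9126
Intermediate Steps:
(1176792 + 2185408)/(2233261 - 298*1595) = 3362200/(2233261 - 475310) = 3362200/1757951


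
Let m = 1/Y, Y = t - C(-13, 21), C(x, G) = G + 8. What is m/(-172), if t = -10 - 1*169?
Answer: 1/35776 ≈ 2.7952e-5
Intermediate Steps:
t = -179 (t = -10 - 169 = -179)
C(x, G) = 8 + G
Y = -208 (Y = -179 - (8 + 21) = -179 - 1*29 = -179 - 29 = -208)
m = -1/208 (m = 1/(-208) = -1/208 ≈ -0.0048077)
m/(-172) = -1/208/(-172) = -1/208*(-1/172) = 1/35776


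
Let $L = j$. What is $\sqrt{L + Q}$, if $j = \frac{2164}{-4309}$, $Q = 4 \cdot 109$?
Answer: $\frac{4 \sqrt{505381065}}{4309} \approx 20.869$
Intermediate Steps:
$Q = 436$
$j = - \frac{2164}{4309}$ ($j = 2164 \left(- \frac{1}{4309}\right) = - \frac{2164}{4309} \approx -0.5022$)
$L = - \frac{2164}{4309} \approx -0.5022$
$\sqrt{L + Q} = \sqrt{- \frac{2164}{4309} + 436} = \sqrt{\frac{1876560}{4309}} = \frac{4 \sqrt{505381065}}{4309}$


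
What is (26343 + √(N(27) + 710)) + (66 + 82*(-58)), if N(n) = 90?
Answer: 21653 + 20*√2 ≈ 21681.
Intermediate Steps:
(26343 + √(N(27) + 710)) + (66 + 82*(-58)) = (26343 + √(90 + 710)) + (66 + 82*(-58)) = (26343 + √800) + (66 - 4756) = (26343 + 20*√2) - 4690 = 21653 + 20*√2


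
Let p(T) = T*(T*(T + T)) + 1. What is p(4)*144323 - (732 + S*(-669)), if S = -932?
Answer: 17993427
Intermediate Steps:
p(T) = 1 + 2*T³ (p(T) = T*(T*(2*T)) + 1 = T*(2*T²) + 1 = 2*T³ + 1 = 1 + 2*T³)
p(4)*144323 - (732 + S*(-669)) = (1 + 2*4³)*144323 - (732 - 932*(-669)) = (1 + 2*64)*144323 - (732 + 623508) = (1 + 128)*144323 - 1*624240 = 129*144323 - 624240 = 18617667 - 624240 = 17993427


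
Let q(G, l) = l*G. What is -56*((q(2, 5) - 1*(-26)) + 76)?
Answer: -6272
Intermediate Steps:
q(G, l) = G*l
-56*((q(2, 5) - 1*(-26)) + 76) = -56*((2*5 - 1*(-26)) + 76) = -56*((10 + 26) + 76) = -56*(36 + 76) = -56*112 = -6272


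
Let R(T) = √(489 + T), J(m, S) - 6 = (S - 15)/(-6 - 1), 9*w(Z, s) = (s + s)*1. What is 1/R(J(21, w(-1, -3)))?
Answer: √219282/10442 ≈ 0.044845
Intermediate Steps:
w(Z, s) = 2*s/9 (w(Z, s) = ((s + s)*1)/9 = ((2*s)*1)/9 = (2*s)/9 = 2*s/9)
J(m, S) = 57/7 - S/7 (J(m, S) = 6 + (S - 15)/(-6 - 1) = 6 + (-15 + S)/(-7) = 6 + (-15 + S)*(-⅐) = 6 + (15/7 - S/7) = 57/7 - S/7)
1/R(J(21, w(-1, -3))) = 1/(√(489 + (57/7 - 2*(-3)/63))) = 1/(√(489 + (57/7 - ⅐*(-⅔)))) = 1/(√(489 + (57/7 + 2/21))) = 1/(√(489 + 173/21)) = 1/(√(10442/21)) = 1/(√219282/21) = √219282/10442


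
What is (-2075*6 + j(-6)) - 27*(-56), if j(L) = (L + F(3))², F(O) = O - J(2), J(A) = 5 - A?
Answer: -10902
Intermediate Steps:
F(O) = -3 + O (F(O) = O - (5 - 1*2) = O - (5 - 2) = O - 1*3 = O - 3 = -3 + O)
j(L) = L² (j(L) = (L + (-3 + 3))² = (L + 0)² = L²)
(-2075*6 + j(-6)) - 27*(-56) = (-2075*6 + (-6)²) - 27*(-56) = (-12450 + 36) + 1512 = -12414 + 1512 = -10902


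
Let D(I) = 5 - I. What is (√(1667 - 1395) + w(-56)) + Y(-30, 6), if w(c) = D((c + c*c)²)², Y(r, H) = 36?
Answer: 89991690096061 + 4*√17 ≈ 8.9992e+13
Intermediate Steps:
w(c) = (5 - (c + c²)²)² (w(c) = (5 - (c + c*c)²)² = (5 - (c + c²)²)²)
(√(1667 - 1395) + w(-56)) + Y(-30, 6) = (√(1667 - 1395) + (-5 + (-56)²*(1 - 56)²)²) + 36 = (√272 + (-5 + 3136*(-55)²)²) + 36 = (4*√17 + (-5 + 3136*3025)²) + 36 = (4*√17 + (-5 + 9486400)²) + 36 = (4*√17 + 9486395²) + 36 = (4*√17 + 89991690096025) + 36 = (89991690096025 + 4*√17) + 36 = 89991690096061 + 4*√17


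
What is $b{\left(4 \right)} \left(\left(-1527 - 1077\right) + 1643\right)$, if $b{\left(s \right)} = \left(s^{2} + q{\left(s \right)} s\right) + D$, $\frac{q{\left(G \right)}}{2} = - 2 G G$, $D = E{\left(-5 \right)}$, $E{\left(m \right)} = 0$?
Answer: $230640$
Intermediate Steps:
$D = 0$
$q{\left(G \right)} = - 4 G^{2}$ ($q{\left(G \right)} = 2 - 2 G G = 2 \left(- 2 G^{2}\right) = - 4 G^{2}$)
$b{\left(s \right)} = s^{2} - 4 s^{3}$ ($b{\left(s \right)} = \left(s^{2} + - 4 s^{2} s\right) + 0 = \left(s^{2} - 4 s^{3}\right) + 0 = s^{2} - 4 s^{3}$)
$b{\left(4 \right)} \left(\left(-1527 - 1077\right) + 1643\right) = 4^{2} \left(1 - 16\right) \left(\left(-1527 - 1077\right) + 1643\right) = 16 \left(1 - 16\right) \left(-2604 + 1643\right) = 16 \left(-15\right) \left(-961\right) = \left(-240\right) \left(-961\right) = 230640$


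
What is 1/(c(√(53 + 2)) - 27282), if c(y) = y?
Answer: -27282/744307469 - √55/744307469 ≈ -3.6664e-5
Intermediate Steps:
1/(c(√(53 + 2)) - 27282) = 1/(√(53 + 2) - 27282) = 1/(√55 - 27282) = 1/(-27282 + √55)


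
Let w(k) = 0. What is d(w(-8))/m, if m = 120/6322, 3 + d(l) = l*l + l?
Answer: -3161/20 ≈ -158.05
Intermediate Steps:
d(l) = -3 + l + l² (d(l) = -3 + (l*l + l) = -3 + (l² + l) = -3 + (l + l²) = -3 + l + l²)
m = 60/3161 (m = 120*(1/6322) = 60/3161 ≈ 0.018981)
d(w(-8))/m = (-3 + 0 + 0²)/(60/3161) = (-3 + 0 + 0)*(3161/60) = -3*3161/60 = -3161/20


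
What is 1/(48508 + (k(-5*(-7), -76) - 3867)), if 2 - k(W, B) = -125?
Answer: 1/44768 ≈ 2.2337e-5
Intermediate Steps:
k(W, B) = 127 (k(W, B) = 2 - 1*(-125) = 2 + 125 = 127)
1/(48508 + (k(-5*(-7), -76) - 3867)) = 1/(48508 + (127 - 3867)) = 1/(48508 - 3740) = 1/44768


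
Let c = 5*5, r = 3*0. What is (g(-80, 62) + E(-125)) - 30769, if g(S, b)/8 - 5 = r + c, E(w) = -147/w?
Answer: -3815978/125 ≈ -30528.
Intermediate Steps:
r = 0
c = 25
g(S, b) = 240 (g(S, b) = 40 + 8*(0 + 25) = 40 + 8*25 = 40 + 200 = 240)
(g(-80, 62) + E(-125)) - 30769 = (240 - 147/(-125)) - 30769 = (240 - 147*(-1/125)) - 30769 = (240 + 147/125) - 30769 = 30147/125 - 30769 = -3815978/125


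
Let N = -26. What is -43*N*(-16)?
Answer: -17888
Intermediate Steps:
-43*N*(-16) = -43*(-26)*(-16) = 1118*(-16) = -17888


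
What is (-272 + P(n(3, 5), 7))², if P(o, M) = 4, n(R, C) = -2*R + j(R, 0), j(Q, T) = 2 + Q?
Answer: 71824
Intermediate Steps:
n(R, C) = 2 - R (n(R, C) = -2*R + (2 + R) = 2 - R)
(-272 + P(n(3, 5), 7))² = (-272 + 4)² = (-268)² = 71824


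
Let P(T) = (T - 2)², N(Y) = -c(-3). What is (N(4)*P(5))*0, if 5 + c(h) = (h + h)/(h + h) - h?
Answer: 0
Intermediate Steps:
c(h) = -4 - h (c(h) = -5 + ((h + h)/(h + h) - h) = -5 + ((2*h)/((2*h)) - h) = -5 + ((2*h)*(1/(2*h)) - h) = -5 + (1 - h) = -4 - h)
N(Y) = 1 (N(Y) = -(-4 - 1*(-3)) = -(-4 + 3) = -1*(-1) = 1)
P(T) = (-2 + T)²
(N(4)*P(5))*0 = (1*(-2 + 5)²)*0 = (1*3²)*0 = (1*9)*0 = 9*0 = 0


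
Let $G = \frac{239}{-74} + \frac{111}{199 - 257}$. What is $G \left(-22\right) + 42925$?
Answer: $\frac{46179943}{1073} \approx 43038.0$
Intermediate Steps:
$G = - \frac{5519}{1073}$ ($G = 239 \left(- \frac{1}{74}\right) + \frac{111}{-58} = - \frac{239}{74} + 111 \left(- \frac{1}{58}\right) = - \frac{239}{74} - \frac{111}{58} = - \frac{5519}{1073} \approx -5.1435$)
$G \left(-22\right) + 42925 = \left(- \frac{5519}{1073}\right) \left(-22\right) + 42925 = \frac{121418}{1073} + 42925 = \frac{46179943}{1073}$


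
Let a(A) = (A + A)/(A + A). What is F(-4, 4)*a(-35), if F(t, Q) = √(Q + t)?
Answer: 0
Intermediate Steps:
a(A) = 1 (a(A) = (2*A)/((2*A)) = (2*A)*(1/(2*A)) = 1)
F(-4, 4)*a(-35) = √(4 - 4)*1 = √0*1 = 0*1 = 0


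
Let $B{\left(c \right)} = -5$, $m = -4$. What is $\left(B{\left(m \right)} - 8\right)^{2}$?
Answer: $169$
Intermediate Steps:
$\left(B{\left(m \right)} - 8\right)^{2} = \left(-5 - 8\right)^{2} = \left(-13\right)^{2} = 169$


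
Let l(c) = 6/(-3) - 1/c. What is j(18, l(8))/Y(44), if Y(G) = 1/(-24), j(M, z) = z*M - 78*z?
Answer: -3060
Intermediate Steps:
l(c) = -2 - 1/c (l(c) = 6*(-⅓) - 1/c = -2 - 1/c)
j(M, z) = -78*z + M*z (j(M, z) = M*z - 78*z = -78*z + M*z)
Y(G) = -1/24
j(18, l(8))/Y(44) = ((-2 - 1/8)*(-78 + 18))/(-1/24) = ((-2 - 1*⅛)*(-60))*(-24) = ((-2 - ⅛)*(-60))*(-24) = -17/8*(-60)*(-24) = (255/2)*(-24) = -3060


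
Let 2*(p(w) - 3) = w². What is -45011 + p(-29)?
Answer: -89175/2 ≈ -44588.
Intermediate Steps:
p(w) = 3 + w²/2
-45011 + p(-29) = -45011 + (3 + (½)*(-29)²) = -45011 + (3 + (½)*841) = -45011 + (3 + 841/2) = -45011 + 847/2 = -89175/2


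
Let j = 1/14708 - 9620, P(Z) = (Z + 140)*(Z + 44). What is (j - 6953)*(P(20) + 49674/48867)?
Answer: -20331164013680997/119789306 ≈ -1.6972e+8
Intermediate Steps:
P(Z) = (44 + Z)*(140 + Z) (P(Z) = (140 + Z)*(44 + Z) = (44 + Z)*(140 + Z))
j = -141490959/14708 (j = 1/14708 - 9620 = -141490959/14708 ≈ -9620.0)
(j - 6953)*(P(20) + 49674/48867) = (-141490959/14708 - 6953)*((6160 + 20² + 184*20) + 49674/48867) = -243755683*((6160 + 400 + 3680) + 49674*(1/48867))/14708 = -243755683*(10240 + 16558/16289)/14708 = -243755683/14708*166815918/16289 = -20331164013680997/119789306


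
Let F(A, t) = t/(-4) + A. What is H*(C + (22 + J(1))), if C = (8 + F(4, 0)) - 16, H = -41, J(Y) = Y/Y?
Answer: -779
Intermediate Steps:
J(Y) = 1
F(A, t) = A - t/4 (F(A, t) = -t/4 + A = A - t/4)
C = -4 (C = (8 + (4 - 1/4*0)) - 16 = (8 + (4 + 0)) - 16 = (8 + 4) - 16 = 12 - 16 = -4)
H*(C + (22 + J(1))) = -41*(-4 + (22 + 1)) = -41*(-4 + 23) = -41*19 = -779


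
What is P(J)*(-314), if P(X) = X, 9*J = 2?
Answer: -628/9 ≈ -69.778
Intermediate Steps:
J = 2/9 (J = (1/9)*2 = 2/9 ≈ 0.22222)
P(J)*(-314) = (2/9)*(-314) = -628/9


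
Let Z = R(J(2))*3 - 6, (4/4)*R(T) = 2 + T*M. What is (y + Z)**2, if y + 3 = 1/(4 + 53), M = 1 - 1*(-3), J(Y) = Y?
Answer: 1435204/3249 ≈ 441.74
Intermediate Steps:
M = 4 (M = 1 + 3 = 4)
R(T) = 2 + 4*T (R(T) = 2 + T*4 = 2 + 4*T)
y = -170/57 (y = -3 + 1/(4 + 53) = -3 + 1/57 = -170/57 ≈ -2.9825)
Z = 24 (Z = (2 + 4*2)*3 - 6 = (2 + 8)*3 - 6 = 10*3 - 6 = 30 - 6 = 24)
(y + Z)**2 = (-170/57 + 24)**2 = (1198/57)**2 = 1435204/3249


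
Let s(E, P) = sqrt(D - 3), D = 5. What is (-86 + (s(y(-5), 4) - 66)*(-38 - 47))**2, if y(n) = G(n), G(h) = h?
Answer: 30529026 - 939080*sqrt(2) ≈ 2.9201e+7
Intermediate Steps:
y(n) = n
s(E, P) = sqrt(2) (s(E, P) = sqrt(5 - 3) = sqrt(2))
(-86 + (s(y(-5), 4) - 66)*(-38 - 47))**2 = (-86 + (sqrt(2) - 66)*(-38 - 47))**2 = (-86 + (-66 + sqrt(2))*(-85))**2 = (-86 + (5610 - 85*sqrt(2)))**2 = (5524 - 85*sqrt(2))**2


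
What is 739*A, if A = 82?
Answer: 60598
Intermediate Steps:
739*A = 739*82 = 60598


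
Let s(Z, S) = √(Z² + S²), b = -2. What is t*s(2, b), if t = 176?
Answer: 352*√2 ≈ 497.80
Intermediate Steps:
s(Z, S) = √(S² + Z²)
t*s(2, b) = 176*√((-2)² + 2²) = 176*√(4 + 4) = 176*√8 = 176*(2*√2) = 352*√2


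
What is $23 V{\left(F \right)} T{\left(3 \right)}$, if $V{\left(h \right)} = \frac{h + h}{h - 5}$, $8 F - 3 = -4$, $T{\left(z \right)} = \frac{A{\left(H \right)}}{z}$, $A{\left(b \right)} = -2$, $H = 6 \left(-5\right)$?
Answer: $- \frac{92}{123} \approx -0.74797$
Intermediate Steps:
$H = -30$
$T{\left(z \right)} = - \frac{2}{z}$
$F = - \frac{1}{8}$ ($F = \frac{3}{8} + \frac{1}{8} \left(-4\right) = \frac{3}{8} - \frac{1}{2} = - \frac{1}{8} \approx -0.125$)
$V{\left(h \right)} = \frac{2 h}{-5 + h}$
$23 V{\left(F \right)} T{\left(3 \right)} = 23 \cdot 2 \left(- \frac{1}{8}\right) \frac{1}{-5 - \frac{1}{8}} \left(- \frac{2}{3}\right) = 23 \cdot 2 \left(- \frac{1}{8}\right) \frac{1}{- \frac{41}{8}} \left(\left(-2\right) \frac{1}{3}\right) = 23 \cdot 2 \left(- \frac{1}{8}\right) \left(- \frac{8}{41}\right) \left(- \frac{2}{3}\right) = 23 \cdot \frac{2}{41} \left(- \frac{2}{3}\right) = \frac{46}{41} \left(- \frac{2}{3}\right) = - \frac{92}{123}$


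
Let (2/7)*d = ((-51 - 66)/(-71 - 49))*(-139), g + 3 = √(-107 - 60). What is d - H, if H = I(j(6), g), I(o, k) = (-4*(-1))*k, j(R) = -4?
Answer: -36987/80 - 4*I*√167 ≈ -462.34 - 51.691*I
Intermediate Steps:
g = -3 + I*√167 (g = -3 + √(-107 - 60) = -3 + √(-167) = -3 + I*√167 ≈ -3.0 + 12.923*I)
d = -37947/80 (d = 7*(((-51 - 66)/(-71 - 49))*(-139))/2 = 7*(-117/(-120)*(-139))/2 = 7*(-117*(-1/120)*(-139))/2 = 7*((39/40)*(-139))/2 = (7/2)*(-5421/40) = -37947/80 ≈ -474.34)
I(o, k) = 4*k
H = -12 + 4*I*√167 (H = 4*(-3 + I*√167) = -12 + 4*I*√167 ≈ -12.0 + 51.691*I)
d - H = -37947/80 - (-12 + 4*I*√167) = -37947/80 + (12 - 4*I*√167) = -36987/80 - 4*I*√167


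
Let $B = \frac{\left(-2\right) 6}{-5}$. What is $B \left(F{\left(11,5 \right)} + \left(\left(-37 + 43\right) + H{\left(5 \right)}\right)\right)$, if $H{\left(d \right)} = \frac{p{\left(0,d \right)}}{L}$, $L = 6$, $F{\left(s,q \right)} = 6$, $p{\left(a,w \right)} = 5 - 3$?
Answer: $\frac{148}{5} \approx 29.6$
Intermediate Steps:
$p{\left(a,w \right)} = 2$ ($p{\left(a,w \right)} = 5 - 3 = 2$)
$B = \frac{12}{5}$ ($B = \left(-12\right) \left(- \frac{1}{5}\right) = \frac{12}{5} \approx 2.4$)
$H{\left(d \right)} = \frac{1}{3}$ ($H{\left(d \right)} = \frac{2}{6} = 2 \cdot \frac{1}{6} = \frac{1}{3}$)
$B \left(F{\left(11,5 \right)} + \left(\left(-37 + 43\right) + H{\left(5 \right)}\right)\right) = \frac{12 \left(6 + \left(\left(-37 + 43\right) + \frac{1}{3}\right)\right)}{5} = \frac{12 \left(6 + \left(6 + \frac{1}{3}\right)\right)}{5} = \frac{12 \left(6 + \frac{19}{3}\right)}{5} = \frac{12}{5} \cdot \frac{37}{3} = \frac{148}{5}$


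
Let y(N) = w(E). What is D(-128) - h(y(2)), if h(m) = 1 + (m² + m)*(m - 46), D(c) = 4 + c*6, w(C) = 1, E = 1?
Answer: -675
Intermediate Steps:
y(N) = 1
D(c) = 4 + 6*c
h(m) = 1 + (-46 + m)*(m + m²) (h(m) = 1 + (m + m²)*(-46 + m) = 1 + (-46 + m)*(m + m²))
D(-128) - h(y(2)) = (4 + 6*(-128)) - (1 + 1³ - 46*1 - 45*1²) = (4 - 768) - (1 + 1 - 46 - 45*1) = -764 - (1 + 1 - 46 - 45) = -764 - 1*(-89) = -764 + 89 = -675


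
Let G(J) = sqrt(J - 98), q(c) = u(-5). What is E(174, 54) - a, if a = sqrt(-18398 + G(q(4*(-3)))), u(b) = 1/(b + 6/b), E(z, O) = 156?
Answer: 156 - sqrt(-17680478 + 31*I*sqrt(94333))/31 ≈ 155.96 - 135.64*I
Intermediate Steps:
q(c) = -5/31 (q(c) = -5/(6 + (-5)**2) = -5/(6 + 25) = -5/31)
G(J) = sqrt(-98 + J)
a = sqrt(-18398 + I*sqrt(94333)/31) (a = sqrt(-18398 + sqrt(-98 - 5/31)) = sqrt(-18398 + sqrt(-3043/31)) = sqrt(-18398 + I*sqrt(94333)/31) ≈ 0.0365 + 135.64*I)
E(174, 54) - a = 156 - sqrt(-17680478 + 31*I*sqrt(94333))/31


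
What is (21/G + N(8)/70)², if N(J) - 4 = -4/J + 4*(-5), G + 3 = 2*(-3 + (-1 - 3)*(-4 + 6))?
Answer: 567009/490000 ≈ 1.1572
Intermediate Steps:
G = -25 (G = -3 + 2*(-3 + (-1 - 3)*(-4 + 6)) = -3 + 2*(-3 - 4*2) = -3 + 2*(-3 - 8) = -3 + 2*(-11) = -3 - 22 = -25)
N(J) = -16 - 4/J (N(J) = 4 + (-4/J + 4*(-5)) = 4 + (-4/J - 20) = 4 + (-20 - 4/J) = -16 - 4/J)
(21/G + N(8)/70)² = (21/(-25) + (-16 - 4/8)/70)² = (21*(-1/25) + (-16 - 4*⅛)*(1/70))² = (-21/25 + (-16 - ½)*(1/70))² = (-21/25 - 33/2*1/70)² = (-21/25 - 33/140)² = (-753/700)² = 567009/490000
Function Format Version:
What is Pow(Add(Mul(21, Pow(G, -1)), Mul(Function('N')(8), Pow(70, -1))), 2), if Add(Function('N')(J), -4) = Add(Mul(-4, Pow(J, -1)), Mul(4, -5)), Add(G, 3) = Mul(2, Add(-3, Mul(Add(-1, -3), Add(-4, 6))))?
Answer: Rational(567009, 490000) ≈ 1.1572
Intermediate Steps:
G = -25 (G = Add(-3, Mul(2, Add(-3, Mul(Add(-1, -3), Add(-4, 6))))) = Add(-3, Mul(2, Add(-3, Mul(-4, 2)))) = Add(-3, Mul(2, Add(-3, -8))) = Add(-3, Mul(2, -11)) = Add(-3, -22) = -25)
Function('N')(J) = Add(-16, Mul(-4, Pow(J, -1))) (Function('N')(J) = Add(4, Add(Mul(-4, Pow(J, -1)), Mul(4, -5))) = Add(4, Add(Mul(-4, Pow(J, -1)), -20)) = Add(4, Add(-20, Mul(-4, Pow(J, -1)))) = Add(-16, Mul(-4, Pow(J, -1))))
Pow(Add(Mul(21, Pow(G, -1)), Mul(Function('N')(8), Pow(70, -1))), 2) = Pow(Add(Mul(21, Pow(-25, -1)), Mul(Add(-16, Mul(-4, Pow(8, -1))), Pow(70, -1))), 2) = Pow(Add(Mul(21, Rational(-1, 25)), Mul(Add(-16, Mul(-4, Rational(1, 8))), Rational(1, 70))), 2) = Pow(Add(Rational(-21, 25), Mul(Add(-16, Rational(-1, 2)), Rational(1, 70))), 2) = Pow(Add(Rational(-21, 25), Mul(Rational(-33, 2), Rational(1, 70))), 2) = Pow(Add(Rational(-21, 25), Rational(-33, 140)), 2) = Pow(Rational(-753, 700), 2) = Rational(567009, 490000)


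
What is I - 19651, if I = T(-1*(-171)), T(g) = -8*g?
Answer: -21019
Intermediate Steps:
I = -1368 (I = -(-8)*(-171) = -8*171 = -1368)
I - 19651 = -1368 - 19651 = -21019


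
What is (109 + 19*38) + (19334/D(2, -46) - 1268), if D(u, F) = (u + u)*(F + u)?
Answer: -48123/88 ≈ -546.85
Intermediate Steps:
D(u, F) = 2*u*(F + u) (D(u, F) = (2*u)*(F + u) = 2*u*(F + u))
(109 + 19*38) + (19334/D(2, -46) - 1268) = (109 + 19*38) + (19334/((2*2*(-46 + 2))) - 1268) = (109 + 722) + (19334/((2*2*(-44))) - 1268) = 831 + (19334/(-176) - 1268) = 831 + (19334*(-1/176) - 1268) = 831 + (-9667/88 - 1268) = 831 - 121251/88 = -48123/88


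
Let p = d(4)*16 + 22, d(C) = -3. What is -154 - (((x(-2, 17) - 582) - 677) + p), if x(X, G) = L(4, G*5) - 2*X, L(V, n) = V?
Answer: 1123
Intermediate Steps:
x(X, G) = 4 - 2*X
p = -26 (p = -3*16 + 22 = -48 + 22 = -26)
-154 - (((x(-2, 17) - 582) - 677) + p) = -154 - ((((4 - 2*(-2)) - 582) - 677) - 26) = -154 - ((((4 + 4) - 582) - 677) - 26) = -154 - (((8 - 582) - 677) - 26) = -154 - ((-574 - 677) - 26) = -154 - (-1251 - 26) = -154 - 1*(-1277) = -154 + 1277 = 1123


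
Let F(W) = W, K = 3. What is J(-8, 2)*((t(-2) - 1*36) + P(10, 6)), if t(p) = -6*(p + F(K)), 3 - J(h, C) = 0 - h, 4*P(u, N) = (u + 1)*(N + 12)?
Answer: -75/2 ≈ -37.500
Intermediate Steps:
P(u, N) = (1 + u)*(12 + N)/4 (P(u, N) = ((u + 1)*(N + 12))/4 = ((1 + u)*(12 + N))/4 = (1 + u)*(12 + N)/4)
J(h, C) = 3 + h (J(h, C) = 3 - (0 - h) = 3 - (-1)*h = 3 + h)
t(p) = -18 - 6*p (t(p) = -6*(p + 3) = -6*(3 + p) = -18 - 6*p)
J(-8, 2)*((t(-2) - 1*36) + P(10, 6)) = (3 - 8)*(((-18 - 6*(-2)) - 1*36) + (3 + 3*10 + (1/4)*6 + (1/4)*6*10)) = -5*(((-18 + 12) - 36) + (3 + 30 + 3/2 + 15)) = -5*((-6 - 36) + 99/2) = -5*(-42 + 99/2) = -5*15/2 = -75/2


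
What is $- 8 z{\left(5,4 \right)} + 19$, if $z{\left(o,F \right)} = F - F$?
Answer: $19$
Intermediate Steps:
$z{\left(o,F \right)} = 0$
$- 8 z{\left(5,4 \right)} + 19 = \left(-8\right) 0 + 19 = 0 + 19 = 19$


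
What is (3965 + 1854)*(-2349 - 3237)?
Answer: -32504934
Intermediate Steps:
(3965 + 1854)*(-2349 - 3237) = 5819*(-5586) = -32504934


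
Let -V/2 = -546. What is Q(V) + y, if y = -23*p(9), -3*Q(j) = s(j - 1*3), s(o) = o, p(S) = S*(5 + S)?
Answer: -3261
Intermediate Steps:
V = 1092 (V = -2*(-546) = 1092)
Q(j) = 1 - j/3 (Q(j) = -(j - 1*3)/3 = -(j - 3)/3 = -(-3 + j)/3 = 1 - j/3)
y = -2898 (y = -207*(5 + 9) = -207*14 = -23*126 = -2898)
Q(V) + y = (1 - 1/3*1092) - 2898 = (1 - 364) - 2898 = -363 - 2898 = -3261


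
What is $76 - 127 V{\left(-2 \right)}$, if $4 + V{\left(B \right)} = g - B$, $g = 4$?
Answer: $-178$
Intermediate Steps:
$V{\left(B \right)} = - B$ ($V{\left(B \right)} = -4 - \left(-4 + B\right) = - B$)
$76 - 127 V{\left(-2 \right)} = 76 - 127 \left(\left(-1\right) \left(-2\right)\right) = 76 - 254 = -178$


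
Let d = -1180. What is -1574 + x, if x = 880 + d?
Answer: -1874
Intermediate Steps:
x = -300 (x = 880 - 1180 = -300)
-1574 + x = -1574 - 300 = -1874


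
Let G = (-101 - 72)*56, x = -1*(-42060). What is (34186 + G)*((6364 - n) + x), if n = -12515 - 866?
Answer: 1514098890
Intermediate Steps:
n = -13381
x = 42060
G = -9688 (G = -173*56 = -9688)
(34186 + G)*((6364 - n) + x) = (34186 - 9688)*((6364 - 1*(-13381)) + 42060) = 24498*((6364 + 13381) + 42060) = 24498*(19745 + 42060) = 24498*61805 = 1514098890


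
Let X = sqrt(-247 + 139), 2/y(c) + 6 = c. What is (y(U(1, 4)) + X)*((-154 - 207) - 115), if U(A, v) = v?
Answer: 476 - 2856*I*sqrt(3) ≈ 476.0 - 4946.7*I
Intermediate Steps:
y(c) = 2/(-6 + c)
X = 6*I*sqrt(3) (X = sqrt(-108) = 6*I*sqrt(3) ≈ 10.392*I)
(y(U(1, 4)) + X)*((-154 - 207) - 115) = (2/(-6 + 4) + 6*I*sqrt(3))*((-154 - 207) - 115) = (2/(-2) + 6*I*sqrt(3))*(-361 - 115) = (2*(-1/2) + 6*I*sqrt(3))*(-476) = (-1 + 6*I*sqrt(3))*(-476) = 476 - 2856*I*sqrt(3)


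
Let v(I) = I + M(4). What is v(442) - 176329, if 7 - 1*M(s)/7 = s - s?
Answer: -175838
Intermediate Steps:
M(s) = 49 (M(s) = 49 - 7*(s - s) = 49 - 7*0 = 49 + 0 = 49)
v(I) = 49 + I (v(I) = I + 49 = 49 + I)
v(442) - 176329 = (49 + 442) - 176329 = 491 - 176329 = -175838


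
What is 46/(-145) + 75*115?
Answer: 1250579/145 ≈ 8624.7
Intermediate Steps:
46/(-145) + 75*115 = 46*(-1/145) + 8625 = -46/145 + 8625 = 1250579/145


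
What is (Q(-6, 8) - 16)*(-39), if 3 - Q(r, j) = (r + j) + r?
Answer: 351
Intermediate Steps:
Q(r, j) = 3 - j - 2*r (Q(r, j) = 3 - ((r + j) + r) = 3 - ((j + r) + r) = 3 - (j + 2*r) = 3 + (-j - 2*r) = 3 - j - 2*r)
(Q(-6, 8) - 16)*(-39) = ((3 - 1*8 - 2*(-6)) - 16)*(-39) = ((3 - 8 + 12) - 16)*(-39) = (7 - 16)*(-39) = -9*(-39) = 351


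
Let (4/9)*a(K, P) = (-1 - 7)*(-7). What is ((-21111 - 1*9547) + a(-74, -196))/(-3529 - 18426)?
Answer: 30532/21955 ≈ 1.3907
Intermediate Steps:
a(K, P) = 126 (a(K, P) = 9*((-1 - 7)*(-7))/4 = 9*(-8*(-7))/4 = (9/4)*56 = 126)
((-21111 - 1*9547) + a(-74, -196))/(-3529 - 18426) = ((-21111 - 1*9547) + 126)/(-3529 - 18426) = ((-21111 - 9547) + 126)/(-21955) = (-30658 + 126)*(-1/21955) = -30532*(-1/21955) = 30532/21955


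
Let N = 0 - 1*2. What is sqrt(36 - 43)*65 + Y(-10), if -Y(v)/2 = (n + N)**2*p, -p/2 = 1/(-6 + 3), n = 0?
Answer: -16/3 + 65*I*sqrt(7) ≈ -5.3333 + 171.97*I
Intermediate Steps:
N = -2 (N = 0 - 2 = -2)
p = 2/3 (p = -2/(-6 + 3) = -2/(-3) = -2*(-1/3) = 2/3 ≈ 0.66667)
Y(v) = -16/3 (Y(v) = -2*(0 - 2)**2*2/3 = -2*(-2)**2*2/3 = -8*2/3 = -2*8/3 = -16/3)
sqrt(36 - 43)*65 + Y(-10) = sqrt(36 - 43)*65 - 16/3 = sqrt(-7)*65 - 16/3 = (I*sqrt(7))*65 - 16/3 = 65*I*sqrt(7) - 16/3 = -16/3 + 65*I*sqrt(7)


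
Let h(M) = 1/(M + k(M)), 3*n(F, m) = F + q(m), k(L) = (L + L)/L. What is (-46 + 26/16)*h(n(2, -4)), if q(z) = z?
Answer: -1065/32 ≈ -33.281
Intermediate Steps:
k(L) = 2 (k(L) = (2*L)/L = 2)
n(F, m) = F/3 + m/3 (n(F, m) = (F + m)/3 = F/3 + m/3)
h(M) = 1/(2 + M) (h(M) = 1/(M + 2) = 1/(2 + M))
(-46 + 26/16)*h(n(2, -4)) = (-46 + 26/16)/(2 + ((⅓)*2 + (⅓)*(-4))) = (-46 + 26*(1/16))/(2 + (⅔ - 4/3)) = (-46 + 13/8)/(2 - ⅔) = -355/(8*4/3) = -355/8*¾ = -1065/32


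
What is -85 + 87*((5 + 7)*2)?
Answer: 2003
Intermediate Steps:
-85 + 87*((5 + 7)*2) = -85 + 87*(12*2) = -85 + 87*24 = -85 + 2088 = 2003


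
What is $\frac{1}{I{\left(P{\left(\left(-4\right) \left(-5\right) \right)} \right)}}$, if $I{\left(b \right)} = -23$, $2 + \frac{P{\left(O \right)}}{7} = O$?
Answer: $- \frac{1}{23} \approx -0.043478$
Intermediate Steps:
$P{\left(O \right)} = -14 + 7 O$
$\frac{1}{I{\left(P{\left(\left(-4\right) \left(-5\right) \right)} \right)}} = \frac{1}{-23} = - \frac{1}{23}$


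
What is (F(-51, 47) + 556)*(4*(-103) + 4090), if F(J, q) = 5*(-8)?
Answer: 1897848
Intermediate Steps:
F(J, q) = -40
(F(-51, 47) + 556)*(4*(-103) + 4090) = (-40 + 556)*(4*(-103) + 4090) = 516*(-412 + 4090) = 516*3678 = 1897848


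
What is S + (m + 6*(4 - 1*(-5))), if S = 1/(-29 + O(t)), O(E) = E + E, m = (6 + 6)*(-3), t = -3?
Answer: 629/35 ≈ 17.971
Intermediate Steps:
m = -36 (m = 12*(-3) = -36)
O(E) = 2*E
S = -1/35 (S = 1/(-29 + 2*(-3)) = 1/(-29 - 6) = 1/(-35) = -1/35 ≈ -0.028571)
S + (m + 6*(4 - 1*(-5))) = -1/35 + (-36 + 6*(4 - 1*(-5))) = -1/35 + (-36 + 6*(4 + 5)) = -1/35 + (-36 + 6*9) = -1/35 + (-36 + 54) = -1/35 + 18 = 629/35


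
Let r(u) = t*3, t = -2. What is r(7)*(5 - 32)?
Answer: 162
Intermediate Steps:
r(u) = -6 (r(u) = -2*3 = -6)
r(7)*(5 - 32) = -6*(5 - 32) = -6*(-27) = 162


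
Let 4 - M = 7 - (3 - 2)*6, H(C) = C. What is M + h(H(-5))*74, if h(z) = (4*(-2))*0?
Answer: 3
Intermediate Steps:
h(z) = 0 (h(z) = -8*0 = 0)
M = 3 (M = 4 - (7 - (3 - 2)*6) = 4 - (7 - 6) = 4 - 1*1 = 4 - 1 = 3)
M + h(H(-5))*74 = 3 + 0*74 = 3 + 0 = 3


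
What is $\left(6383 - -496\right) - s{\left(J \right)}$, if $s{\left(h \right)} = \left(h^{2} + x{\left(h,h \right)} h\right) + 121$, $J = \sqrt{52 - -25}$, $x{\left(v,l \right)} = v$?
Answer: $6604$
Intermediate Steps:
$J = \sqrt{77}$ ($J = \sqrt{52 + \left(-19 + 44\right)} = \sqrt{52 + 25} = \sqrt{77} \approx 8.775$)
$s{\left(h \right)} = 121 + 2 h^{2}$ ($s{\left(h \right)} = \left(h^{2} + h h\right) + 121 = \left(h^{2} + h^{2}\right) + 121 = 2 h^{2} + 121 = 121 + 2 h^{2}$)
$\left(6383 - -496\right) - s{\left(J \right)} = \left(6383 - -496\right) - \left(121 + 2 \left(\sqrt{77}\right)^{2}\right) = \left(6383 + 496\right) - \left(121 + 2 \cdot 77\right) = 6879 - \left(121 + 154\right) = 6879 - 275 = 6604$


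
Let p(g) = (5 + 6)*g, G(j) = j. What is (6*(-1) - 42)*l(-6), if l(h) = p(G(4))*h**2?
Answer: -76032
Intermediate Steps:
p(g) = 11*g
l(h) = 44*h**2 (l(h) = (11*4)*h**2 = 44*h**2)
(6*(-1) - 42)*l(-6) = (6*(-1) - 42)*(44*(-6)**2) = (-6 - 42)*(44*36) = -48*1584 = -76032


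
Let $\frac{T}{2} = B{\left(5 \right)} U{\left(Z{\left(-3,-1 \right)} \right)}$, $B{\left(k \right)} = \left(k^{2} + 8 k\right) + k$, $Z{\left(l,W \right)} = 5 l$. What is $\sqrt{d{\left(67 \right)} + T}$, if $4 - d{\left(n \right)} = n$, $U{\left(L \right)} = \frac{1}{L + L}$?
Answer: $\frac{i \sqrt{609}}{3} \approx 8.226 i$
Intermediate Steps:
$B{\left(k \right)} = k^{2} + 9 k$
$U{\left(L \right)} = \frac{1}{2 L}$
$d{\left(n \right)} = 4 - n$
$T = - \frac{14}{3}$ ($T = 2 \cdot 5 \left(9 + 5\right) \frac{1}{2 \cdot 5 \left(-3\right)} = 2 \cdot 5 \cdot 14 \frac{1}{2 \left(-15\right)} = 2 \cdot 70 \cdot \frac{1}{2} \left(- \frac{1}{15}\right) = 2 \cdot 70 \left(- \frac{1}{30}\right) = 2 \left(- \frac{7}{3}\right) = - \frac{14}{3} \approx -4.6667$)
$\sqrt{d{\left(67 \right)} + T} = \sqrt{\left(4 - 67\right) - \frac{14}{3}} = \sqrt{-63 - \frac{14}{3}} = \sqrt{- \frac{203}{3}} = \frac{i \sqrt{609}}{3}$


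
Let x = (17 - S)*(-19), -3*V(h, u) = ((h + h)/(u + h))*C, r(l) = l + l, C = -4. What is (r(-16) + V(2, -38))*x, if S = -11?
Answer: 461776/27 ≈ 17103.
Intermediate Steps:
r(l) = 2*l
V(h, u) = 8*h/(3*(h + u)) (V(h, u) = -(h + h)/(u + h)*(-4)/3 = -(2*h)/(h + u)*(-4)/3 = -2*h/(h + u)*(-4)/3 = -(-8)*h/(3*(h + u)) = 8*h/(3*(h + u)))
x = -532 (x = (17 - 1*(-11))*(-19) = (17 + 11)*(-19) = 28*(-19) = -532)
(r(-16) + V(2, -38))*x = (2*(-16) + (8/3)*2/(2 - 38))*(-532) = (-32 + (8/3)*2/(-36))*(-532) = (-32 + (8/3)*2*(-1/36))*(-532) = (-32 - 4/27)*(-532) = -868/27*(-532) = 461776/27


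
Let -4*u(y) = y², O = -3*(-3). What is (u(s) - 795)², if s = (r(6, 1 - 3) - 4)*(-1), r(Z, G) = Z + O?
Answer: 10896601/16 ≈ 6.8104e+5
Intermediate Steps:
O = 9
r(Z, G) = 9 + Z (r(Z, G) = Z + 9 = 9 + Z)
s = -11 (s = ((9 + 6) - 4)*(-1) = (15 - 4)*(-1) = 11*(-1) = -11)
u(y) = -y²/4
(u(s) - 795)² = (-¼*(-11)² - 795)² = (-¼*121 - 795)² = (-121/4 - 795)² = (-3301/4)² = 10896601/16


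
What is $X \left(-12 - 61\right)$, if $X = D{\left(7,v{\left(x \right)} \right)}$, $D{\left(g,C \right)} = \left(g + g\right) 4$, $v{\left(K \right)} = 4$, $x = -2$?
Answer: $-4088$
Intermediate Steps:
$D{\left(g,C \right)} = 8 g$ ($D{\left(g,C \right)} = 2 g 4 = 8 g$)
$X = 56$ ($X = 8 \cdot 7 = 56$)
$X \left(-12 - 61\right) = 56 \left(-12 - 61\right) = 56 \left(-73\right) = -4088$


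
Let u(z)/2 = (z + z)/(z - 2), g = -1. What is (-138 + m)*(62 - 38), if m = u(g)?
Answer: -3280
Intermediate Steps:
u(z) = 4*z/(-2 + z) (u(z) = 2*((z + z)/(z - 2)) = 2*((2*z)/(-2 + z)) = 2*(2*z/(-2 + z)) = 4*z/(-2 + z))
m = 4/3 (m = 4*(-1)/(-2 - 1) = 4*(-1)/(-3) = 4*(-1)*(-⅓) = 4/3 ≈ 1.3333)
(-138 + m)*(62 - 38) = (-138 + 4/3)*(62 - 38) = -410/3*24 = -3280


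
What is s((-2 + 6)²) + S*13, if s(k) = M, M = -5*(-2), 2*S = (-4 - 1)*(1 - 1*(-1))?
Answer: -55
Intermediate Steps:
S = -5 (S = ((-4 - 1)*(1 - 1*(-1)))/2 = (-5*(1 + 1))/2 = (-5*2)/2 = (½)*(-10) = -5)
M = 10
s(k) = 10
s((-2 + 6)²) + S*13 = 10 - 5*13 = 10 - 65 = -55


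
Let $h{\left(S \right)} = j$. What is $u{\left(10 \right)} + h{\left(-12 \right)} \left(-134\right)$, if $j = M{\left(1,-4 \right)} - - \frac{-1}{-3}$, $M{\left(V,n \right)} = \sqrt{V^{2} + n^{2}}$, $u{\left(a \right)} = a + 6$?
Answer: $- \frac{86}{3} - 134 \sqrt{17} \approx -581.16$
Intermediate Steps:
$u{\left(a \right)} = 6 + a$
$j = \frac{1}{3} + \sqrt{17}$ ($j = \sqrt{1^{2} + \left(-4\right)^{2}} - - \frac{-1}{-3} = \sqrt{1 + 16} - - \frac{\left(-1\right) \left(-1\right)}{3} = \sqrt{17} - \left(-1\right) \frac{1}{3} = \sqrt{17} - - \frac{1}{3} = \sqrt{17} + \frac{1}{3} = \frac{1}{3} + \sqrt{17} \approx 4.4564$)
$h{\left(S \right)} = \frac{1}{3} + \sqrt{17}$
$u{\left(10 \right)} + h{\left(-12 \right)} \left(-134\right) = \left(6 + 10\right) + \left(\frac{1}{3} + \sqrt{17}\right) \left(-134\right) = 16 - \left(\frac{134}{3} + 134 \sqrt{17}\right) = - \frac{86}{3} - 134 \sqrt{17}$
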